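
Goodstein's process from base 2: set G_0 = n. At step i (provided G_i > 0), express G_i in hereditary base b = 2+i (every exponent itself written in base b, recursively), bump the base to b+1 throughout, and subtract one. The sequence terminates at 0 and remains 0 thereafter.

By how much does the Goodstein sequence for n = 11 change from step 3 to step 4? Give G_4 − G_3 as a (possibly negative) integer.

(0) 11|_2 = 2^(2 + 1) + 2 + 1 ↦ 3^(3 + 1) + 3 + 1|_3 = 85 ⇒ 84
(1) 84|_3 = 3^(3 + 1) + 3 ↦ 4^(4 + 1) + 4|_4 = 1028 ⇒ 1027
(2) 1027|_4 = 4^(4 + 1) + 3 ↦ 5^(5 + 1) + 3|_5 = 15628 ⇒ 15627
(3) 15627|_5 = 5^(5 + 1) + 2 ↦ 6^(6 + 1) + 2|_6 = 279938 ⇒ 279937

264310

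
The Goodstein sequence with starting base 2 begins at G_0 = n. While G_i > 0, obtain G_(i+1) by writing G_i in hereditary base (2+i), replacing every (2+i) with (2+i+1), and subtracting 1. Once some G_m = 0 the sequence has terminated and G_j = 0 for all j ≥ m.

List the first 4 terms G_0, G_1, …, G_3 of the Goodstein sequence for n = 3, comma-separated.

[0] 3 ≡ 2 + 1 (base 2). Lift 3: 4. −1: 3.
[1] 3 ≡ 3 (base 3). Lift 4: 4. −1: 3.
[2] 3 ≡ 3 (base 4). Lift 5: 3. −1: 2.

3, 3, 3, 2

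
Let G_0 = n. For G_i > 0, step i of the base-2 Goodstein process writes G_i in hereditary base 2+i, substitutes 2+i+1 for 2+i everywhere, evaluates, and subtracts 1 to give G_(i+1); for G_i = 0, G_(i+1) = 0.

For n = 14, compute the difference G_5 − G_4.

5536249

(0) 14|_2 = 2^(2 + 1) + 2^2 + 2 ↦ 3^(3 + 1) + 3^3 + 3|_3 = 111 ⇒ 110
(1) 110|_3 = 3^(3 + 1) + 3^3 + 2 ↦ 4^(4 + 1) + 4^4 + 2|_4 = 1282 ⇒ 1281
(2) 1281|_4 = 4^(4 + 1) + 4^4 + 1 ↦ 5^(5 + 1) + 5^5 + 1|_5 = 18751 ⇒ 18750
(3) 18750|_5 = 5^(5 + 1) + 5^5 ↦ 6^(6 + 1) + 6^6|_6 = 326592 ⇒ 326591
(4) 326591|_6 = 6^(6 + 1) + 5·6^5 + 5·6^4 + 5·6^3 + 5·6^2 + 5·6 + 5 ↦ 7^(7 + 1) + 5·7^5 + 5·7^4 + 5·7^3 + 5·7^2 + 5·7 + 5|_7 = 5862841 ⇒ 5862840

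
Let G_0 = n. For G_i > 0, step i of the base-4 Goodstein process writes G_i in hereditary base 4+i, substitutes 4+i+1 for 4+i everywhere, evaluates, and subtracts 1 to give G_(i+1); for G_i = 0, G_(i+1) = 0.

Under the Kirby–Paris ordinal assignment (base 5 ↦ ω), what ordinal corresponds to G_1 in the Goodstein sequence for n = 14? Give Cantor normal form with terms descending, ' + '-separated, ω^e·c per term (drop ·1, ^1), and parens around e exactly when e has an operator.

G_0 = 14. HB_4(14) = 3·4 + 2. Bump = 17. G_1 = 16.
G_1 = 16. HB_5(16) = 3·5 + 1. Bump = 19. G_2 = 18.

ω·3 + 1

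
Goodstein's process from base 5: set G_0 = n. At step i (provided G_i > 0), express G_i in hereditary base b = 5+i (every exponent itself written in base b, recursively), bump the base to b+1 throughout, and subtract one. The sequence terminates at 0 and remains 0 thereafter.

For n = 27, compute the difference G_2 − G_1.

12

base 5: 27 = 5^2 + 2; at 6: 6^2 + 2 = 38; next = 37
base 6: 37 = 6^2 + 1; at 7: 7^2 + 1 = 50; next = 49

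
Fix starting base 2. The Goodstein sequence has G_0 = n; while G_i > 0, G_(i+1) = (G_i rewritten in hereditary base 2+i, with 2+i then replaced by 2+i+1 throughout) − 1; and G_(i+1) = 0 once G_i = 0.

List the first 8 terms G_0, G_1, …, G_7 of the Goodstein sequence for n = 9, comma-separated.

9, 81, 1023, 9842, 140743, 2471826, 50333399, 1162263921

G_0=9  [base 2] 2^(2 + 1) + 1  →[2↦3]→  3^(3 + 1) + 1 = 82  −1 ⇒ G_1=81
G_1=81  [base 3] 3^(3 + 1)  →[3↦4]→  4^(4 + 1) = 1024  −1 ⇒ G_2=1023
G_2=1023  [base 4] 3·4^4 + 3·4^3 + 3·4^2 + 3·4 + 3  →[4↦5]→  3·5^5 + 3·5^3 + 3·5^2 + 3·5 + 3 = 9843  −1 ⇒ G_3=9842
G_3=9842  [base 5] 3·5^5 + 3·5^3 + 3·5^2 + 3·5 + 2  →[5↦6]→  3·6^6 + 3·6^3 + 3·6^2 + 3·6 + 2 = 140744  −1 ⇒ G_4=140743
G_4=140743  [base 6] 3·6^6 + 3·6^3 + 3·6^2 + 3·6 + 1  →[6↦7]→  3·7^7 + 3·7^3 + 3·7^2 + 3·7 + 1 = 2471827  −1 ⇒ G_5=2471826
G_5=2471826  [base 7] 3·7^7 + 3·7^3 + 3·7^2 + 3·7  →[7↦8]→  3·8^8 + 3·8^3 + 3·8^2 + 3·8 = 50333400  −1 ⇒ G_6=50333399
G_6=50333399  [base 8] 3·8^8 + 3·8^3 + 3·8^2 + 2·8 + 7  →[8↦9]→  3·9^9 + 3·9^3 + 3·9^2 + 2·9 + 7 = 1162263922  −1 ⇒ G_7=1162263921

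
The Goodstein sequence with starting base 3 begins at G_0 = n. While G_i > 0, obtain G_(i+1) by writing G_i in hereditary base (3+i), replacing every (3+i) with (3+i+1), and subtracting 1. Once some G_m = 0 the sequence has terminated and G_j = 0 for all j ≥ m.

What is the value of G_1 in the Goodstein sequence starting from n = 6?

G_0 = 6. HB_3(6) = 2·3. Bump = 8. G_1 = 7.
G_1 = 7. HB_4(7) = 4 + 3. Bump = 8. G_2 = 7.

7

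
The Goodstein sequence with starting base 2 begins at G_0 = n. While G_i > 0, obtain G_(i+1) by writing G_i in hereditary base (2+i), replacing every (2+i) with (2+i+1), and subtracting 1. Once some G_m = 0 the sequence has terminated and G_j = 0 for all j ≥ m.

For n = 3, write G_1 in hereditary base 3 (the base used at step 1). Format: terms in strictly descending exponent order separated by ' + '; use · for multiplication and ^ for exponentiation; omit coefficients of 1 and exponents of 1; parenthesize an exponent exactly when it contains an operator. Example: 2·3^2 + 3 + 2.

3

3 —HB2→ 2 + 1 —bump→ 3 + 1 = 4 —(−1)→ 3
3 —HB3→ 3 —bump→ 4 = 4 —(−1)→ 3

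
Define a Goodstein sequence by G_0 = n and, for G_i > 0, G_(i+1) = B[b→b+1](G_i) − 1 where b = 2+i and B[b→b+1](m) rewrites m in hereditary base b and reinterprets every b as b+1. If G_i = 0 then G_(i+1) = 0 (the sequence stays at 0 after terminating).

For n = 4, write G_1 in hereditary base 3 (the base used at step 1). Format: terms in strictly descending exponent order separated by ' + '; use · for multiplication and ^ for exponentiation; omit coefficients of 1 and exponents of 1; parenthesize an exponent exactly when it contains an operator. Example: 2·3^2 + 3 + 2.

2·3^2 + 2·3 + 2

base 2: 4 = 2^2; at 3: 3^3 = 27; next = 26
base 3: 26 = 2·3^2 + 2·3 + 2; at 4: 2·4^2 + 2·4 + 2 = 42; next = 41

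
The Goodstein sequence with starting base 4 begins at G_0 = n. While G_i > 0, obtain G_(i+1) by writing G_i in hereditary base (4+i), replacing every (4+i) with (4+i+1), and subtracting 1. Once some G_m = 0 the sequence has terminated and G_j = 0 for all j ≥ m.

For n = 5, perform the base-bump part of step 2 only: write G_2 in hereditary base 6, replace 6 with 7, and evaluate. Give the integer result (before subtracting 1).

5

5 —HB4→ 4 + 1 —bump→ 5 + 1 = 6 —(−1)→ 5
5 —HB5→ 5 —bump→ 6 = 6 —(−1)→ 5
5 —HB6→ 5 —bump→ 5 = 5 —(−1)→ 4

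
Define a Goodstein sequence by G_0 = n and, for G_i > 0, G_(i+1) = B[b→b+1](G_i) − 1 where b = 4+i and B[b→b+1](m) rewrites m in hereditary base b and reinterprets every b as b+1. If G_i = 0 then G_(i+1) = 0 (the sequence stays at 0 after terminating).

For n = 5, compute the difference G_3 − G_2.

-1

i=0: 5 = 4 + 1 (b=4); 4→5: 5 + 1 = 6; 6−1 = 5
i=1: 5 = 5 (b=5); 5→6: 6 = 6; 6−1 = 5
i=2: 5 = 5 (b=6); 6→7: 5 = 5; 5−1 = 4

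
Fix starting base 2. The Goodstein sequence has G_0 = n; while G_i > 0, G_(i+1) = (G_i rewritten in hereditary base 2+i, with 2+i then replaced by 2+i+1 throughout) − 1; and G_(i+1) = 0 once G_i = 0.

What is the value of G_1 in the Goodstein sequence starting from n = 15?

step 0: 15 = 2^(2 + 1) + 2^2 + 2 + 1; sub 3 for 2: 3^(3 + 1) + 3^3 + 3 + 1; = 112; G_1 = 112−1 = 111
step 1: 111 = 3^(3 + 1) + 3^3 + 3; sub 4 for 3: 4^(4 + 1) + 4^4 + 4; = 1284; G_2 = 1284−1 = 1283

111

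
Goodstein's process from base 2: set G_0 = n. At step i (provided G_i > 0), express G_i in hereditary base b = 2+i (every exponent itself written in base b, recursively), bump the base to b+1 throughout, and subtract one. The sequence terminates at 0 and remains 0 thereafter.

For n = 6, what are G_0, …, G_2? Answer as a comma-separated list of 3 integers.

6, 29, 257

[0] 6 ≡ 2^2 + 2 (base 2). Lift 3: 30. −1: 29.
[1] 29 ≡ 3^3 + 2 (base 3). Lift 4: 258. −1: 257.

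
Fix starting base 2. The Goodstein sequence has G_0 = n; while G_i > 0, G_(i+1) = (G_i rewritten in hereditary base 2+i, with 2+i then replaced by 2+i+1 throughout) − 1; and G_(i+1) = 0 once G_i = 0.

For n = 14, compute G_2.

1281

G_0=14  [base 2] 2^(2 + 1) + 2^2 + 2  →[2↦3]→  3^(3 + 1) + 3^3 + 3 = 111  −1 ⇒ G_1=110
G_1=110  [base 3] 3^(3 + 1) + 3^3 + 2  →[3↦4]→  4^(4 + 1) + 4^4 + 2 = 1282  −1 ⇒ G_2=1281
G_2=1281  [base 4] 4^(4 + 1) + 4^4 + 1  →[4↦5]→  5^(5 + 1) + 5^5 + 1 = 18751  −1 ⇒ G_3=18750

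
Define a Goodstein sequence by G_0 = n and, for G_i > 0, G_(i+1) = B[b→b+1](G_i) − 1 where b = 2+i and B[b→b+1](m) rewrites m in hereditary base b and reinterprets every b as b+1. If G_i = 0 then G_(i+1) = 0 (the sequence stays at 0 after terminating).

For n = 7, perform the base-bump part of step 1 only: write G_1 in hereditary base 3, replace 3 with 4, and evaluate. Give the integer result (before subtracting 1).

7 —HB2→ 2^2 + 2 + 1 —bump→ 3^3 + 3 + 1 = 31 —(−1)→ 30
30 —HB3→ 3^3 + 3 —bump→ 4^4 + 4 = 260 —(−1)→ 259

260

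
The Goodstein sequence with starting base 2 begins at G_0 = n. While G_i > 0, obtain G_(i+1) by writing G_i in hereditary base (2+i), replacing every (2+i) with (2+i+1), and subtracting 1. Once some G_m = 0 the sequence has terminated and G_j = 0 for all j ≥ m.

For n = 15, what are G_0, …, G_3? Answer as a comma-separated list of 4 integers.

15, 111, 1283, 18752

step 0: 15 = 2^(2 + 1) + 2^2 + 2 + 1; sub 3 for 2: 3^(3 + 1) + 3^3 + 3 + 1; = 112; G_1 = 112−1 = 111
step 1: 111 = 3^(3 + 1) + 3^3 + 3; sub 4 for 3: 4^(4 + 1) + 4^4 + 4; = 1284; G_2 = 1284−1 = 1283
step 2: 1283 = 4^(4 + 1) + 4^4 + 3; sub 5 for 4: 5^(5 + 1) + 5^5 + 3; = 18753; G_3 = 18753−1 = 18752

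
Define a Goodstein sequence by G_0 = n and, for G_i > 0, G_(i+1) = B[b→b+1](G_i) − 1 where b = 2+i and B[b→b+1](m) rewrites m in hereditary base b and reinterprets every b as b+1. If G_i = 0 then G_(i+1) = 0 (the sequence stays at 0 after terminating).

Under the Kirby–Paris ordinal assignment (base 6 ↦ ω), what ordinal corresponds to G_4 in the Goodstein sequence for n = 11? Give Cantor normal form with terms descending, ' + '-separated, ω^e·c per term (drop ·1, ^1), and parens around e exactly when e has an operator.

G_0=11  [base 2] 2^(2 + 1) + 2 + 1  →[2↦3]→  3^(3 + 1) + 3 + 1 = 85  −1 ⇒ G_1=84
G_1=84  [base 3] 3^(3 + 1) + 3  →[3↦4]→  4^(4 + 1) + 4 = 1028  −1 ⇒ G_2=1027
G_2=1027  [base 4] 4^(4 + 1) + 3  →[4↦5]→  5^(5 + 1) + 3 = 15628  −1 ⇒ G_3=15627
G_3=15627  [base 5] 5^(5 + 1) + 2  →[5↦6]→  6^(6 + 1) + 2 = 279938  −1 ⇒ G_4=279937

ω^(ω + 1) + 1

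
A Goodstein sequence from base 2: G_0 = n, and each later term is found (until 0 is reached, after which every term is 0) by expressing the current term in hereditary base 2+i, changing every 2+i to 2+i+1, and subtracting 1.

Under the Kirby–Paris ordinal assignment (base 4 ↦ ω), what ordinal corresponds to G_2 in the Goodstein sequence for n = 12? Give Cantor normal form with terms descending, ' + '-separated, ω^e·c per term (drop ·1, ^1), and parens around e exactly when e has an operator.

ω^(ω + 1) + ω^2·2 + ω·2 + 1

12 —HB2→ 2^(2 + 1) + 2^2 —bump→ 3^(3 + 1) + 3^3 = 108 —(−1)→ 107
107 —HB3→ 3^(3 + 1) + 2·3^2 + 2·3 + 2 —bump→ 4^(4 + 1) + 2·4^2 + 2·4 + 2 = 1066 —(−1)→ 1065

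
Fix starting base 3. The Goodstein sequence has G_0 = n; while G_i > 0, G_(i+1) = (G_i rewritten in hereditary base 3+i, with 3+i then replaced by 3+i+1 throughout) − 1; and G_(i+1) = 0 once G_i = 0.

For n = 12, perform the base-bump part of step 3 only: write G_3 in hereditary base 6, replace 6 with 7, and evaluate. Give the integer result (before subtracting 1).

G_0=12  [base 3] 3^2 + 3  →[3↦4]→  4^2 + 4 = 20  −1 ⇒ G_1=19
G_1=19  [base 4] 4^2 + 3  →[4↦5]→  5^2 + 3 = 28  −1 ⇒ G_2=27
G_2=27  [base 5] 5^2 + 2  →[5↦6]→  6^2 + 2 = 38  −1 ⇒ G_3=37
G_3=37  [base 6] 6^2 + 1  →[6↦7]→  7^2 + 1 = 50  −1 ⇒ G_4=49

50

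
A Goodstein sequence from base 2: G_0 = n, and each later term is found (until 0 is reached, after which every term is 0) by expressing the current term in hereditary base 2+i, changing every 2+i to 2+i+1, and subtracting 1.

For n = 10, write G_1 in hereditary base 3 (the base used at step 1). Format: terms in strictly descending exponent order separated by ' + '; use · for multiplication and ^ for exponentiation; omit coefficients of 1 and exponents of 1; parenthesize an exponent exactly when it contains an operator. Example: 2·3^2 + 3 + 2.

3^(3 + 1) + 2

[0] 10 ≡ 2^(2 + 1) + 2 (base 2). Lift 3: 84. −1: 83.
[1] 83 ≡ 3^(3 + 1) + 2 (base 3). Lift 4: 1026. −1: 1025.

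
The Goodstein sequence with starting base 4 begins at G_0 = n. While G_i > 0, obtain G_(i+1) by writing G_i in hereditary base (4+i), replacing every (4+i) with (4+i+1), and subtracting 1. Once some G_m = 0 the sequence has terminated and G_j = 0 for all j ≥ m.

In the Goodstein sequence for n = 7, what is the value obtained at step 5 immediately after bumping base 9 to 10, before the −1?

(0) 7|_4 = 4 + 3 ↦ 5 + 3|_5 = 8 ⇒ 7
(1) 7|_5 = 5 + 2 ↦ 6 + 2|_6 = 8 ⇒ 7
(2) 7|_6 = 6 + 1 ↦ 7 + 1|_7 = 8 ⇒ 7
(3) 7|_7 = 7 ↦ 8|_8 = 8 ⇒ 7
(4) 7|_8 = 7 ↦ 7|_9 = 7 ⇒ 6

6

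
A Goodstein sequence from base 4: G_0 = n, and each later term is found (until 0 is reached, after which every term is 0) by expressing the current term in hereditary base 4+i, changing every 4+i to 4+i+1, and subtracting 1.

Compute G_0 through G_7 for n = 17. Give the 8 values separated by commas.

17 —HB4→ 4^2 + 1 —bump→ 5^2 + 1 = 26 —(−1)→ 25
25 —HB5→ 5^2 —bump→ 6^2 = 36 —(−1)→ 35
35 —HB6→ 5·6 + 5 —bump→ 5·7 + 5 = 40 —(−1)→ 39
39 —HB7→ 5·7 + 4 —bump→ 5·8 + 4 = 44 —(−1)→ 43
43 —HB8→ 5·8 + 3 —bump→ 5·9 + 3 = 48 —(−1)→ 47
47 —HB9→ 5·9 + 2 —bump→ 5·10 + 2 = 52 —(−1)→ 51
51 —HB10→ 5·10 + 1 —bump→ 5·11 + 1 = 56 —(−1)→ 55

17, 25, 35, 39, 43, 47, 51, 55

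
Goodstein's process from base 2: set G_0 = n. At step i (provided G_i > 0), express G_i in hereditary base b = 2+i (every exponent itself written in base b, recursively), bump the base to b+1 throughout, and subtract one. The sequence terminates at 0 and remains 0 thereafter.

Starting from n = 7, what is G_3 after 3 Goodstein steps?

3127

base 2: 7 = 2^2 + 2 + 1; at 3: 3^3 + 3 + 1 = 31; next = 30
base 3: 30 = 3^3 + 3; at 4: 4^4 + 4 = 260; next = 259
base 4: 259 = 4^4 + 3; at 5: 5^5 + 3 = 3128; next = 3127
base 5: 3127 = 5^5 + 2; at 6: 6^6 + 2 = 46658; next = 46657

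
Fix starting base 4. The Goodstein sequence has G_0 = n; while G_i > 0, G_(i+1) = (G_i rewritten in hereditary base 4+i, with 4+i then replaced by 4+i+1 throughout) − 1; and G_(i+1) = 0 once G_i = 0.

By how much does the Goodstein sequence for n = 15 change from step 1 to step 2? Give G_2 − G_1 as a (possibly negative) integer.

2

step 0: 15 = 3·4 + 3; sub 5 for 4: 3·5 + 3; = 18; G_1 = 18−1 = 17
step 1: 17 = 3·5 + 2; sub 6 for 5: 3·6 + 2; = 20; G_2 = 20−1 = 19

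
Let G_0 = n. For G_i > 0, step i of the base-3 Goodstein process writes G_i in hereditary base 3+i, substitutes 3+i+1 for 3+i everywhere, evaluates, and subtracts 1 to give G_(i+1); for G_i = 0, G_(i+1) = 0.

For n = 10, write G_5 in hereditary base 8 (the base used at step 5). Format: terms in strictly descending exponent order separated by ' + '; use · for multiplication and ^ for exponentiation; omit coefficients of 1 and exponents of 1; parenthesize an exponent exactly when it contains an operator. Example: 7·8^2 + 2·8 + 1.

4·8 + 1

[0] 10 ≡ 3^2 + 1 (base 3). Lift 4: 17. −1: 16.
[1] 16 ≡ 4^2 (base 4). Lift 5: 25. −1: 24.
[2] 24 ≡ 4·5 + 4 (base 5). Lift 6: 28. −1: 27.
[3] 27 ≡ 4·6 + 3 (base 6). Lift 7: 31. −1: 30.
[4] 30 ≡ 4·7 + 2 (base 7). Lift 8: 34. −1: 33.
[5] 33 ≡ 4·8 + 1 (base 8). Lift 9: 37. −1: 36.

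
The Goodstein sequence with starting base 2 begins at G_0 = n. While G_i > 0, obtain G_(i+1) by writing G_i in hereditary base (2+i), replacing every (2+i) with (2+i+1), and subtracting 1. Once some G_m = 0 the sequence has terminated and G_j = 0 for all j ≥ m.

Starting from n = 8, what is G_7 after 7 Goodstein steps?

774841151

G_0=8  [base 2] 2^(2 + 1)  →[2↦3]→  3^(3 + 1) = 81  −1 ⇒ G_1=80
G_1=80  [base 3] 2·3^3 + 2·3^2 + 2·3 + 2  →[3↦4]→  2·4^4 + 2·4^2 + 2·4 + 2 = 554  −1 ⇒ G_2=553
G_2=553  [base 4] 2·4^4 + 2·4^2 + 2·4 + 1  →[4↦5]→  2·5^5 + 2·5^2 + 2·5 + 1 = 6311  −1 ⇒ G_3=6310
G_3=6310  [base 5] 2·5^5 + 2·5^2 + 2·5  →[5↦6]→  2·6^6 + 2·6^2 + 2·6 = 93396  −1 ⇒ G_4=93395
G_4=93395  [base 6] 2·6^6 + 2·6^2 + 6 + 5  →[6↦7]→  2·7^7 + 2·7^2 + 7 + 5 = 1647196  −1 ⇒ G_5=1647195
G_5=1647195  [base 7] 2·7^7 + 2·7^2 + 7 + 4  →[7↦8]→  2·8^8 + 2·8^2 + 8 + 4 = 33554572  −1 ⇒ G_6=33554571
G_6=33554571  [base 8] 2·8^8 + 2·8^2 + 8 + 3  →[8↦9]→  2·9^9 + 2·9^2 + 9 + 3 = 774841152  −1 ⇒ G_7=774841151
G_7=774841151  [base 9] 2·9^9 + 2·9^2 + 9 + 2  →[9↦10]→  2·10^10 + 2·10^2 + 10 + 2 = 20000000212  −1 ⇒ G_8=20000000211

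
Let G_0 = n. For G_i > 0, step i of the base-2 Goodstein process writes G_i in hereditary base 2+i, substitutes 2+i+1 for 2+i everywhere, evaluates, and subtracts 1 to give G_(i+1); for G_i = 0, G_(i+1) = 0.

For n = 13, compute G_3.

G_0 = 13. HB_2(13) = 2^(2 + 1) + 2^2 + 1. Bump = 109. G_1 = 108.
G_1 = 108. HB_3(108) = 3^(3 + 1) + 3^3. Bump = 1280. G_2 = 1279.
G_2 = 1279. HB_4(1279) = 4^(4 + 1) + 3·4^3 + 3·4^2 + 3·4 + 3. Bump = 16093. G_3 = 16092.
G_3 = 16092. HB_5(16092) = 5^(5 + 1) + 3·5^3 + 3·5^2 + 3·5 + 2. Bump = 280712. G_4 = 280711.

16092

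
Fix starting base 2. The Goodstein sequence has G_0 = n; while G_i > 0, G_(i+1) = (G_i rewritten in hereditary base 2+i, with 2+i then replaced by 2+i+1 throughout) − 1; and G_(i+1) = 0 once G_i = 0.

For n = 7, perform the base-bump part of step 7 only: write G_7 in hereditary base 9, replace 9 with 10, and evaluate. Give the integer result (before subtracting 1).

i=0: 7 = 2^2 + 2 + 1 (b=2); 2→3: 3^3 + 3 + 1 = 31; 31−1 = 30
i=1: 30 = 3^3 + 3 (b=3); 3→4: 4^4 + 4 = 260; 260−1 = 259
i=2: 259 = 4^4 + 3 (b=4); 4→5: 5^5 + 3 = 3128; 3128−1 = 3127
i=3: 3127 = 5^5 + 2 (b=5); 5→6: 6^6 + 2 = 46658; 46658−1 = 46657
i=4: 46657 = 6^6 + 1 (b=6); 6→7: 7^7 + 1 = 823544; 823544−1 = 823543
i=5: 823543 = 7^7 (b=7); 7→8: 8^8 = 16777216; 16777216−1 = 16777215
i=6: 16777215 = 7·8^7 + 7·8^6 + 7·8^5 + 7·8^4 + 7·8^3 + 7·8^2 + 7·8 + 7 (b=8); 8→9: 7·9^7 + 7·9^6 + 7·9^5 + 7·9^4 + 7·9^3 + 7·9^2 + 7·9 + 7 = 37665880; 37665880−1 = 37665879

77777776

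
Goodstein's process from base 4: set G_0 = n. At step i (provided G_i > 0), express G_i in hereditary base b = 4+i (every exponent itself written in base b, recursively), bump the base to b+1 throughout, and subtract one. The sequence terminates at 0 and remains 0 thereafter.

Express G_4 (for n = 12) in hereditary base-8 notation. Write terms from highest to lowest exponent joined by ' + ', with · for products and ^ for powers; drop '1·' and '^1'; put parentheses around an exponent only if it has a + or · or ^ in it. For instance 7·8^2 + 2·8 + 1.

[0] 12 ≡ 3·4 (base 4). Lift 5: 15. −1: 14.
[1] 14 ≡ 2·5 + 4 (base 5). Lift 6: 16. −1: 15.
[2] 15 ≡ 2·6 + 3 (base 6). Lift 7: 17. −1: 16.
[3] 16 ≡ 2·7 + 2 (base 7). Lift 8: 18. −1: 17.
[4] 17 ≡ 2·8 + 1 (base 8). Lift 9: 19. −1: 18.

2·8 + 1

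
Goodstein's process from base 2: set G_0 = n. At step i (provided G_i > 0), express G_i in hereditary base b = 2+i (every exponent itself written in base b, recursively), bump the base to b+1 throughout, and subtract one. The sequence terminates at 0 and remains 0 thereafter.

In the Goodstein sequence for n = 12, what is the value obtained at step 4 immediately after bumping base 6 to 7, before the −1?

5764911

base 2: 12 = 2^(2 + 1) + 2^2; at 3: 3^(3 + 1) + 3^3 = 108; next = 107
base 3: 107 = 3^(3 + 1) + 2·3^2 + 2·3 + 2; at 4: 4^(4 + 1) + 2·4^2 + 2·4 + 2 = 1066; next = 1065
base 4: 1065 = 4^(4 + 1) + 2·4^2 + 2·4 + 1; at 5: 5^(5 + 1) + 2·5^2 + 2·5 + 1 = 15686; next = 15685
base 5: 15685 = 5^(5 + 1) + 2·5^2 + 2·5; at 6: 6^(6 + 1) + 2·6^2 + 2·6 = 280020; next = 280019
base 6: 280019 = 6^(6 + 1) + 2·6^2 + 6 + 5; at 7: 7^(7 + 1) + 2·7^2 + 7 + 5 = 5764911; next = 5764910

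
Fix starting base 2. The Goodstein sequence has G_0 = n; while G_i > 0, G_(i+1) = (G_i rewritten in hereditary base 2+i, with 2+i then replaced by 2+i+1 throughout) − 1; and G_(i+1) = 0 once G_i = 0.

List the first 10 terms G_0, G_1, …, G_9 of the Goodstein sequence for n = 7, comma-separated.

7, 30, 259, 3127, 46657, 823543, 16777215, 37665879, 77777775, 150051213

[0] 7 ≡ 2^2 + 2 + 1 (base 2). Lift 3: 31. −1: 30.
[1] 30 ≡ 3^3 + 3 (base 3). Lift 4: 260. −1: 259.
[2] 259 ≡ 4^4 + 3 (base 4). Lift 5: 3128. −1: 3127.
[3] 3127 ≡ 5^5 + 2 (base 5). Lift 6: 46658. −1: 46657.
[4] 46657 ≡ 6^6 + 1 (base 6). Lift 7: 823544. −1: 823543.
[5] 823543 ≡ 7^7 (base 7). Lift 8: 16777216. −1: 16777215.
[6] 16777215 ≡ 7·8^7 + 7·8^6 + 7·8^5 + 7·8^4 + 7·8^3 + 7·8^2 + 7·8 + 7 (base 8). Lift 9: 37665880. −1: 37665879.
[7] 37665879 ≡ 7·9^7 + 7·9^6 + 7·9^5 + 7·9^4 + 7·9^3 + 7·9^2 + 7·9 + 6 (base 9). Lift 10: 77777776. −1: 77777775.
[8] 77777775 ≡ 7·10^7 + 7·10^6 + 7·10^5 + 7·10^4 + 7·10^3 + 7·10^2 + 7·10 + 5 (base 10). Lift 11: 150051214. −1: 150051213.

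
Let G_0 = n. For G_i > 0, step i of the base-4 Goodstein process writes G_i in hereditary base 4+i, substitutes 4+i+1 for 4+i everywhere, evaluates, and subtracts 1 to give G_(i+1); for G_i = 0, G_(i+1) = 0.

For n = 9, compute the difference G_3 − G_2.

base 4: 9 = 2·4 + 1; at 5: 2·5 + 1 = 11; next = 10
base 5: 10 = 2·5; at 6: 2·6 = 12; next = 11
base 6: 11 = 6 + 5; at 7: 7 + 5 = 12; next = 11

0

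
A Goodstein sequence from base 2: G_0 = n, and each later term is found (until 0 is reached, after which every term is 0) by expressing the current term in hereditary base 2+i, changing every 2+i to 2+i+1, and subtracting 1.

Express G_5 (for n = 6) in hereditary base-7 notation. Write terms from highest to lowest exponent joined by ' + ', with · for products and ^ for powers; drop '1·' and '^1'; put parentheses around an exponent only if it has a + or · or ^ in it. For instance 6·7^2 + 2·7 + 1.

G_0=6  [base 2] 2^2 + 2  →[2↦3]→  3^3 + 3 = 30  −1 ⇒ G_1=29
G_1=29  [base 3] 3^3 + 2  →[3↦4]→  4^4 + 2 = 258  −1 ⇒ G_2=257
G_2=257  [base 4] 4^4 + 1  →[4↦5]→  5^5 + 1 = 3126  −1 ⇒ G_3=3125
G_3=3125  [base 5] 5^5  →[5↦6]→  6^6 = 46656  −1 ⇒ G_4=46655
G_4=46655  [base 6] 5·6^5 + 5·6^4 + 5·6^3 + 5·6^2 + 5·6 + 5  →[6↦7]→  5·7^5 + 5·7^4 + 5·7^3 + 5·7^2 + 5·7 + 5 = 98040  −1 ⇒ G_5=98039
G_5=98039  [base 7] 5·7^5 + 5·7^4 + 5·7^3 + 5·7^2 + 5·7 + 4  →[7↦8]→  5·8^5 + 5·8^4 + 5·8^3 + 5·8^2 + 5·8 + 4 = 187244  −1 ⇒ G_6=187243

5·7^5 + 5·7^4 + 5·7^3 + 5·7^2 + 5·7 + 4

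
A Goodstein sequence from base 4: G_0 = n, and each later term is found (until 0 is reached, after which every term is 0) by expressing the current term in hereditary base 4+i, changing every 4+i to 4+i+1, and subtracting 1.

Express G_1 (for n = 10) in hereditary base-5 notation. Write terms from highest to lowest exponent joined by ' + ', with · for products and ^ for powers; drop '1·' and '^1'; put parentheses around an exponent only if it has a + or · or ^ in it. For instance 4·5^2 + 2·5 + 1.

base 4: 10 = 2·4 + 2; at 5: 2·5 + 2 = 12; next = 11
base 5: 11 = 2·5 + 1; at 6: 2·6 + 1 = 13; next = 12

2·5 + 1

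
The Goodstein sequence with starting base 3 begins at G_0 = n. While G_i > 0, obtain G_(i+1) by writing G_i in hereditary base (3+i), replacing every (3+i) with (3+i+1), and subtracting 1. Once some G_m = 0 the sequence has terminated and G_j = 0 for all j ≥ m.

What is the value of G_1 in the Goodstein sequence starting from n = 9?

9 —HB3→ 3^2 —bump→ 4^2 = 16 —(−1)→ 15
15 —HB4→ 3·4 + 3 —bump→ 3·5 + 3 = 18 —(−1)→ 17

15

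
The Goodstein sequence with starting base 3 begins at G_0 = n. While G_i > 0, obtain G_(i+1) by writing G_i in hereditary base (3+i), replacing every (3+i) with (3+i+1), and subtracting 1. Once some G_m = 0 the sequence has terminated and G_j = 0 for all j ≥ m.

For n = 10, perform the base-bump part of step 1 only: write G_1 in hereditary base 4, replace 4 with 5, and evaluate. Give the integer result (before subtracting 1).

25

G_0=10  [base 3] 3^2 + 1  →[3↦4]→  4^2 + 1 = 17  −1 ⇒ G_1=16
G_1=16  [base 4] 4^2  →[4↦5]→  5^2 = 25  −1 ⇒ G_2=24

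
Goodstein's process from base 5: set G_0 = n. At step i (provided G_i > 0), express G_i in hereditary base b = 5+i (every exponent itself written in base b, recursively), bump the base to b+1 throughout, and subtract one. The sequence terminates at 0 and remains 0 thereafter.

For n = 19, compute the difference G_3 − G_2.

(0) 19|_5 = 3·5 + 4 ↦ 3·6 + 4|_6 = 22 ⇒ 21
(1) 21|_6 = 3·6 + 3 ↦ 3·7 + 3|_7 = 24 ⇒ 23
(2) 23|_7 = 3·7 + 2 ↦ 3·8 + 2|_8 = 26 ⇒ 25

2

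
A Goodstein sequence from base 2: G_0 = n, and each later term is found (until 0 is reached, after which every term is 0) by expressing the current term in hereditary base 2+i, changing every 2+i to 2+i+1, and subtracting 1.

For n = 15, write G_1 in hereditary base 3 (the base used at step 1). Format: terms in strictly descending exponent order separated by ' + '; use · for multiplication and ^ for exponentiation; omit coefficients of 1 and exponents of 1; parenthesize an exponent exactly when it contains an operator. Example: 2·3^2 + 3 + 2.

G_0 = 15. HB_2(15) = 2^(2 + 1) + 2^2 + 2 + 1. Bump = 112. G_1 = 111.
G_1 = 111. HB_3(111) = 3^(3 + 1) + 3^3 + 3. Bump = 1284. G_2 = 1283.

3^(3 + 1) + 3^3 + 3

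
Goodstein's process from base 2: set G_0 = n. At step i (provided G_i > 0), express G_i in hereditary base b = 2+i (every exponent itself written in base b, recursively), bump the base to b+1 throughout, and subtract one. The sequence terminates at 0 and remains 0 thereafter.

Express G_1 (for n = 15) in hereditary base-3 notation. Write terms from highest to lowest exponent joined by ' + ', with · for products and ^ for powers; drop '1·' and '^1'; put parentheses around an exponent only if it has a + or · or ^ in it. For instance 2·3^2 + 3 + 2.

3^(3 + 1) + 3^3 + 3

G_0=15  [base 2] 2^(2 + 1) + 2^2 + 2 + 1  →[2↦3]→  3^(3 + 1) + 3^3 + 3 + 1 = 112  −1 ⇒ G_1=111
G_1=111  [base 3] 3^(3 + 1) + 3^3 + 3  →[3↦4]→  4^(4 + 1) + 4^4 + 4 = 1284  −1 ⇒ G_2=1283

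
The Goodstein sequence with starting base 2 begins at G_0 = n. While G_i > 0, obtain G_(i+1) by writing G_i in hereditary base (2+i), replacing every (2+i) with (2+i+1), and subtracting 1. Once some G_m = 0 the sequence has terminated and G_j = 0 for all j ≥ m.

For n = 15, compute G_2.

1283

15 —HB2→ 2^(2 + 1) + 2^2 + 2 + 1 —bump→ 3^(3 + 1) + 3^3 + 3 + 1 = 112 —(−1)→ 111
111 —HB3→ 3^(3 + 1) + 3^3 + 3 —bump→ 4^(4 + 1) + 4^4 + 4 = 1284 —(−1)→ 1283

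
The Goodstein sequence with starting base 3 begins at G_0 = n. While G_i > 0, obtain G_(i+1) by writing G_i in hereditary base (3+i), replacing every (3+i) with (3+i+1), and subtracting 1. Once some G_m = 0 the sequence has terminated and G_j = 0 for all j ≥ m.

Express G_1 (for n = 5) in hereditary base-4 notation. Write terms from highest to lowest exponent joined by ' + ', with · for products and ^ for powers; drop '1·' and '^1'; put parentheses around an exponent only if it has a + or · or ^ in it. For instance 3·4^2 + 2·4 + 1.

base 3: 5 = 3 + 2; at 4: 4 + 2 = 6; next = 5
base 4: 5 = 4 + 1; at 5: 5 + 1 = 6; next = 5

4 + 1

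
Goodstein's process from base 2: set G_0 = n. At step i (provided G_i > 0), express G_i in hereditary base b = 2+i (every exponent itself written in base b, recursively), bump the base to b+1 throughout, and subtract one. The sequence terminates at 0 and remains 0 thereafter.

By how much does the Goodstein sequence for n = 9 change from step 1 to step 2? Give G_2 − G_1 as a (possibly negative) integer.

i=0: 9 = 2^(2 + 1) + 1 (b=2); 2→3: 3^(3 + 1) + 1 = 82; 82−1 = 81
i=1: 81 = 3^(3 + 1) (b=3); 3→4: 4^(4 + 1) = 1024; 1024−1 = 1023

942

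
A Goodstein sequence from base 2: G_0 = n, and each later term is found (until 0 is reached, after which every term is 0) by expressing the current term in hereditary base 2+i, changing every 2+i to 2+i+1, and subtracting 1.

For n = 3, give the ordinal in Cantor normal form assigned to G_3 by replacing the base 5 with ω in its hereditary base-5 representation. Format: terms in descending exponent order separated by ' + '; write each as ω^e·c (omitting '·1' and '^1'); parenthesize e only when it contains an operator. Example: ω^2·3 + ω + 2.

base 2: 3 = 2 + 1; at 3: 3 + 1 = 4; next = 3
base 3: 3 = 3; at 4: 4 = 4; next = 3
base 4: 3 = 3; at 5: 3 = 3; next = 2

2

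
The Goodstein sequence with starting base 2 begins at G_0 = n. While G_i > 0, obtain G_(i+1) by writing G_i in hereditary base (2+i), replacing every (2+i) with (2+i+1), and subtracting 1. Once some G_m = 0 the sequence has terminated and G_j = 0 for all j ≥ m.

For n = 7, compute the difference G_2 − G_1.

229

[0] 7 ≡ 2^2 + 2 + 1 (base 2). Lift 3: 31. −1: 30.
[1] 30 ≡ 3^3 + 3 (base 3). Lift 4: 260. −1: 259.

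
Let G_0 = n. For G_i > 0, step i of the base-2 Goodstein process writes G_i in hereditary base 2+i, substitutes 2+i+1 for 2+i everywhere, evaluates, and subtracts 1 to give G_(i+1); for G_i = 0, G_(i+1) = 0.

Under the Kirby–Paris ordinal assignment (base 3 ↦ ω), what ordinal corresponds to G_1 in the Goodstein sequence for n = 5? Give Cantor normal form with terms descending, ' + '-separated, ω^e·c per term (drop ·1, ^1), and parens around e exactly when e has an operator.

step 0: 5 = 2^2 + 1; sub 3 for 2: 3^3 + 1; = 28; G_1 = 28−1 = 27
step 1: 27 = 3^3; sub 4 for 3: 4^4; = 256; G_2 = 256−1 = 255

ω^ω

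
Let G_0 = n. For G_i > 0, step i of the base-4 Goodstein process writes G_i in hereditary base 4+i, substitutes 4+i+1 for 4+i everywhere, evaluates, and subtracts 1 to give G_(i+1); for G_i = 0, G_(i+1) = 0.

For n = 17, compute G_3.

i=0: 17 = 4^2 + 1 (b=4); 4→5: 5^2 + 1 = 26; 26−1 = 25
i=1: 25 = 5^2 (b=5); 5→6: 6^2 = 36; 36−1 = 35
i=2: 35 = 5·6 + 5 (b=6); 6→7: 5·7 + 5 = 40; 40−1 = 39
i=3: 39 = 5·7 + 4 (b=7); 7→8: 5·8 + 4 = 44; 44−1 = 43

39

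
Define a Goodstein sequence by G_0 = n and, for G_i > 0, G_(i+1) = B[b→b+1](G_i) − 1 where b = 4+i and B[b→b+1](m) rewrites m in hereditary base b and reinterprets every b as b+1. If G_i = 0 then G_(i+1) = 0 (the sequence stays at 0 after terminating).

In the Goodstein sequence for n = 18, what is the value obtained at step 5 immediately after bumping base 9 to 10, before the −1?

step 0: 18 = 4^2 + 2; sub 5 for 4: 5^2 + 2; = 27; G_1 = 27−1 = 26
step 1: 26 = 5^2 + 1; sub 6 for 5: 6^2 + 1; = 37; G_2 = 37−1 = 36
step 2: 36 = 6^2; sub 7 for 6: 7^2; = 49; G_3 = 49−1 = 48
step 3: 48 = 6·7 + 6; sub 8 for 7: 6·8 + 6; = 54; G_4 = 54−1 = 53
step 4: 53 = 6·8 + 5; sub 9 for 8: 6·9 + 5; = 59; G_5 = 59−1 = 58

64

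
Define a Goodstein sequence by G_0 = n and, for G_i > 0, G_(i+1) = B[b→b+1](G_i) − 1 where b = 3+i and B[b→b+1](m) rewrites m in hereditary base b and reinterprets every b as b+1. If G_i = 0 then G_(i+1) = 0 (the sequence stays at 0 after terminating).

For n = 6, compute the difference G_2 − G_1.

base 3: 6 = 2·3; at 4: 2·4 = 8; next = 7
base 4: 7 = 4 + 3; at 5: 5 + 3 = 8; next = 7

0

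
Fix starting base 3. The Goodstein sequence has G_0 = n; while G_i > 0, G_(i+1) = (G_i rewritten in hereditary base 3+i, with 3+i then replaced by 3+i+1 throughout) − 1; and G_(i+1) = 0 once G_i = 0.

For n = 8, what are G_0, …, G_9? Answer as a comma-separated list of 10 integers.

8, 9, 10, 11, 11, 11, 11, 11, 11, 11

8 —HB3→ 2·3 + 2 —bump→ 2·4 + 2 = 10 —(−1)→ 9
9 —HB4→ 2·4 + 1 —bump→ 2·5 + 1 = 11 —(−1)→ 10
10 —HB5→ 2·5 —bump→ 2·6 = 12 —(−1)→ 11
11 —HB6→ 6 + 5 —bump→ 7 + 5 = 12 —(−1)→ 11
11 —HB7→ 7 + 4 —bump→ 8 + 4 = 12 —(−1)→ 11
11 —HB8→ 8 + 3 —bump→ 9 + 3 = 12 —(−1)→ 11
11 —HB9→ 9 + 2 —bump→ 10 + 2 = 12 —(−1)→ 11
11 —HB10→ 10 + 1 —bump→ 11 + 1 = 12 —(−1)→ 11
11 —HB11→ 11 —bump→ 12 = 12 —(−1)→ 11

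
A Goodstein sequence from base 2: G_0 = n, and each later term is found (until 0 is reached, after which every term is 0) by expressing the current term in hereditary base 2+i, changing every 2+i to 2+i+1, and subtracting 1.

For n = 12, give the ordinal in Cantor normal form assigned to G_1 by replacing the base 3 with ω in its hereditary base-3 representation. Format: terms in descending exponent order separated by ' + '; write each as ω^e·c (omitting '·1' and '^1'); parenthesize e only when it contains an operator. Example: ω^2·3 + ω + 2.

ω^(ω + 1) + ω^2·2 + ω·2 + 2

(0) 12|_2 = 2^(2 + 1) + 2^2 ↦ 3^(3 + 1) + 3^3|_3 = 108 ⇒ 107
(1) 107|_3 = 3^(3 + 1) + 2·3^2 + 2·3 + 2 ↦ 4^(4 + 1) + 2·4^2 + 2·4 + 2|_4 = 1066 ⇒ 1065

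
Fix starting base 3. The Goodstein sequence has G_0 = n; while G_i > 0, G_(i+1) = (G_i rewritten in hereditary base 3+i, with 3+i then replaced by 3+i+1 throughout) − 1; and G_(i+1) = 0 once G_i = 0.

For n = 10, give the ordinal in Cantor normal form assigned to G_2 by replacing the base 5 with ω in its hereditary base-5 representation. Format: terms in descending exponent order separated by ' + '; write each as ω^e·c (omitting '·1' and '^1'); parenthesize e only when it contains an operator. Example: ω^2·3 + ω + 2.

G_0=10  [base 3] 3^2 + 1  →[3↦4]→  4^2 + 1 = 17  −1 ⇒ G_1=16
G_1=16  [base 4] 4^2  →[4↦5]→  5^2 = 25  −1 ⇒ G_2=24

ω·4 + 4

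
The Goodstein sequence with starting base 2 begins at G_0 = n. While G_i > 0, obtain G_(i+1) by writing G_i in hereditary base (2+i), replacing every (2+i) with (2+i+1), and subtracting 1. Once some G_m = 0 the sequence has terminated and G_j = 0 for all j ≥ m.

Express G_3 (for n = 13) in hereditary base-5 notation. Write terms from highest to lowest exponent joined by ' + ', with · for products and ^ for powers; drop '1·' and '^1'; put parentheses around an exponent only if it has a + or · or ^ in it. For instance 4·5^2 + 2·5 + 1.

5^(5 + 1) + 3·5^3 + 3·5^2 + 3·5 + 2

i=0: 13 = 2^(2 + 1) + 2^2 + 1 (b=2); 2→3: 3^(3 + 1) + 3^3 + 1 = 109; 109−1 = 108
i=1: 108 = 3^(3 + 1) + 3^3 (b=3); 3→4: 4^(4 + 1) + 4^4 = 1280; 1280−1 = 1279
i=2: 1279 = 4^(4 + 1) + 3·4^3 + 3·4^2 + 3·4 + 3 (b=4); 4→5: 5^(5 + 1) + 3·5^3 + 3·5^2 + 3·5 + 3 = 16093; 16093−1 = 16092
i=3: 16092 = 5^(5 + 1) + 3·5^3 + 3·5^2 + 3·5 + 2 (b=5); 5→6: 6^(6 + 1) + 3·6^3 + 3·6^2 + 3·6 + 2 = 280712; 280712−1 = 280711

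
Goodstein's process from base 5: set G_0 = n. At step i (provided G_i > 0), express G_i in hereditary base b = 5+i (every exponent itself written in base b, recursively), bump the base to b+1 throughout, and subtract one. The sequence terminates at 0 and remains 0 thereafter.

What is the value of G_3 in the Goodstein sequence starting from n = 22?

G_0 = 22. HB_5(22) = 4·5 + 2. Bump = 26. G_1 = 25.
G_1 = 25. HB_6(25) = 4·6 + 1. Bump = 29. G_2 = 28.
G_2 = 28. HB_7(28) = 4·7. Bump = 32. G_3 = 31.

31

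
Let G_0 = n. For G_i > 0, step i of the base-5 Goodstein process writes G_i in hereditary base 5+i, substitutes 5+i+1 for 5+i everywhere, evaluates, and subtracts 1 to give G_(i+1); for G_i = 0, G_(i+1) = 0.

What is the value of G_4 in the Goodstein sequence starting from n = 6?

6 —HB5→ 5 + 1 —bump→ 6 + 1 = 7 —(−1)→ 6
6 —HB6→ 6 —bump→ 7 = 7 —(−1)→ 6
6 —HB7→ 6 —bump→ 6 = 6 —(−1)→ 5
5 —HB8→ 5 —bump→ 5 = 5 —(−1)→ 4
4 —HB9→ 4 —bump→ 4 = 4 —(−1)→ 3

4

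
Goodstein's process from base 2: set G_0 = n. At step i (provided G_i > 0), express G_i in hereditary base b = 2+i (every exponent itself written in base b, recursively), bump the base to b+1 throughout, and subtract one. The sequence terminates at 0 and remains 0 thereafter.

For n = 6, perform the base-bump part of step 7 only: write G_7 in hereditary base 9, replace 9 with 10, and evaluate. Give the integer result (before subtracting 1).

555552

i=0: 6 = 2^2 + 2 (b=2); 2→3: 3^3 + 3 = 30; 30−1 = 29
i=1: 29 = 3^3 + 2 (b=3); 3→4: 4^4 + 2 = 258; 258−1 = 257
i=2: 257 = 4^4 + 1 (b=4); 4→5: 5^5 + 1 = 3126; 3126−1 = 3125
i=3: 3125 = 5^5 (b=5); 5→6: 6^6 = 46656; 46656−1 = 46655
i=4: 46655 = 5·6^5 + 5·6^4 + 5·6^3 + 5·6^2 + 5·6 + 5 (b=6); 6→7: 5·7^5 + 5·7^4 + 5·7^3 + 5·7^2 + 5·7 + 5 = 98040; 98040−1 = 98039
i=5: 98039 = 5·7^5 + 5·7^4 + 5·7^3 + 5·7^2 + 5·7 + 4 (b=7); 7→8: 5·8^5 + 5·8^4 + 5·8^3 + 5·8^2 + 5·8 + 4 = 187244; 187244−1 = 187243
i=6: 187243 = 5·8^5 + 5·8^4 + 5·8^3 + 5·8^2 + 5·8 + 3 (b=8); 8→9: 5·9^5 + 5·9^4 + 5·9^3 + 5·9^2 + 5·9 + 3 = 332148; 332148−1 = 332147
i=7: 332147 = 5·9^5 + 5·9^4 + 5·9^3 + 5·9^2 + 5·9 + 2 (b=9); 9→10: 5·10^5 + 5·10^4 + 5·10^3 + 5·10^2 + 5·10 + 2 = 555552; 555552−1 = 555551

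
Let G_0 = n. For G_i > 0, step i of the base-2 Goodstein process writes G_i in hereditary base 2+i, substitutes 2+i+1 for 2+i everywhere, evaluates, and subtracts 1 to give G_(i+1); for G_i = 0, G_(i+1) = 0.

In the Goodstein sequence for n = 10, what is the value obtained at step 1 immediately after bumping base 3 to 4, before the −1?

step 0: 10 = 2^(2 + 1) + 2; sub 3 for 2: 3^(3 + 1) + 3; = 84; G_1 = 84−1 = 83
step 1: 83 = 3^(3 + 1) + 2; sub 4 for 3: 4^(4 + 1) + 2; = 1026; G_2 = 1026−1 = 1025

1026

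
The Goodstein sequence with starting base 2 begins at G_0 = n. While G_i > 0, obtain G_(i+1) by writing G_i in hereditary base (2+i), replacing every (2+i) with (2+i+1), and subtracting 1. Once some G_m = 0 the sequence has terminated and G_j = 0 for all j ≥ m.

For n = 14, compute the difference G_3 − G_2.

i=0: 14 = 2^(2 + 1) + 2^2 + 2 (b=2); 2→3: 3^(3 + 1) + 3^3 + 3 = 111; 111−1 = 110
i=1: 110 = 3^(3 + 1) + 3^3 + 2 (b=3); 3→4: 4^(4 + 1) + 4^4 + 2 = 1282; 1282−1 = 1281
i=2: 1281 = 4^(4 + 1) + 4^4 + 1 (b=4); 4→5: 5^(5 + 1) + 5^5 + 1 = 18751; 18751−1 = 18750

17469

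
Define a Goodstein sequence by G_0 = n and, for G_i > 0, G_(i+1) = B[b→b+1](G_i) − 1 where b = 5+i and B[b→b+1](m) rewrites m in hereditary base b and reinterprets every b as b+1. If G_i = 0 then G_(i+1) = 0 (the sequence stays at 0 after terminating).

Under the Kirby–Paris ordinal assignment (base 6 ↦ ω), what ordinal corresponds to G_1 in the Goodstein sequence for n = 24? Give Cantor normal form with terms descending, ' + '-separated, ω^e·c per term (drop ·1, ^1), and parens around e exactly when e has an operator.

ω·4 + 3

G_0 = 24. HB_5(24) = 4·5 + 4. Bump = 28. G_1 = 27.
G_1 = 27. HB_6(27) = 4·6 + 3. Bump = 31. G_2 = 30.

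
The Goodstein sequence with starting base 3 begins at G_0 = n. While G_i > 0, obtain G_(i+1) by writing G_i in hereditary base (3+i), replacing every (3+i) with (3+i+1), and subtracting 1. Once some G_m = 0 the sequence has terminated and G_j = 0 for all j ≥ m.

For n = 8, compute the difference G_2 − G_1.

1

G_0 = 8. HB_3(8) = 2·3 + 2. Bump = 10. G_1 = 9.
G_1 = 9. HB_4(9) = 2·4 + 1. Bump = 11. G_2 = 10.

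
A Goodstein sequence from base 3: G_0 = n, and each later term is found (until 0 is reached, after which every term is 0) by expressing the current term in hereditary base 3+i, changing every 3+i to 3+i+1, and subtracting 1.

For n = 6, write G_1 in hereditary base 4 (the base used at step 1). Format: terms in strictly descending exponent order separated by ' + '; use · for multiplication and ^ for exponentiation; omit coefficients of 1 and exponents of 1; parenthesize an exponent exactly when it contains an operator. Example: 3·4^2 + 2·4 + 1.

G_0 = 6. HB_3(6) = 2·3. Bump = 8. G_1 = 7.
G_1 = 7. HB_4(7) = 4 + 3. Bump = 8. G_2 = 7.

4 + 3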